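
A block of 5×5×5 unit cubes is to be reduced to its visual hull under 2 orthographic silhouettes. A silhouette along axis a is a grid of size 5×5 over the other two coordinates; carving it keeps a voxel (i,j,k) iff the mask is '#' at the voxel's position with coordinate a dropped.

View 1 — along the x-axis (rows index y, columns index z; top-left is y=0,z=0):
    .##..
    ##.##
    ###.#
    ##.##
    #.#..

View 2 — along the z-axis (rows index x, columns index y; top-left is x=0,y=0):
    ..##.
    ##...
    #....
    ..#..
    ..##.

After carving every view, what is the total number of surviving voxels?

start: 5×5×5 = 125 voxels
carve view 1 (along x, YZ-mask fill 16/25): 80 voxels remain
carve view 2 (along z, XY-mask fill 8/25): 28 voxels remain

28 voxels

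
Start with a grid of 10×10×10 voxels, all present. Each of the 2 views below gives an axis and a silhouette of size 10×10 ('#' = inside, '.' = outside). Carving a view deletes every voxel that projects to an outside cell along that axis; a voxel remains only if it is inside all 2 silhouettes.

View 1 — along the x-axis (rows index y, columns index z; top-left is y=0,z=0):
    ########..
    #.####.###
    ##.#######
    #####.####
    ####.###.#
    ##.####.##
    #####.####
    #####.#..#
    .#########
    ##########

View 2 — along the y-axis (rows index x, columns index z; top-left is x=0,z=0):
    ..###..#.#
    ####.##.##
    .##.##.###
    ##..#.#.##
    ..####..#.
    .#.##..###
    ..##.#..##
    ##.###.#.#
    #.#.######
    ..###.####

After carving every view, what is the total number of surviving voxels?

start: 10×10×10 = 1000 voxels
step 1: project along x, AND mask (85/100) → |grid| = 850
step 2: project along y, AND mask (64/100) → |grid| = 542

remaining voxels: 542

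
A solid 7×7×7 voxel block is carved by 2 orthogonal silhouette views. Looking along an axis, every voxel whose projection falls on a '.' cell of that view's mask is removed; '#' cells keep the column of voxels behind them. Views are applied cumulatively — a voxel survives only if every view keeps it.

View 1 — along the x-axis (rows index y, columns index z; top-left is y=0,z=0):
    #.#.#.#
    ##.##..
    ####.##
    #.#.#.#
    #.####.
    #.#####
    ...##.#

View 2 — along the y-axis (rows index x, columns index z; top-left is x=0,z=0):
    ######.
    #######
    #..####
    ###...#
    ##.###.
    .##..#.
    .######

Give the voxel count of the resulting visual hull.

remaining voxels: 160

full grid |V| = 343
step 1: project along x, AND mask (32/49) → |grid| = 224
step 2: project along y, AND mask (36/49) → |grid| = 160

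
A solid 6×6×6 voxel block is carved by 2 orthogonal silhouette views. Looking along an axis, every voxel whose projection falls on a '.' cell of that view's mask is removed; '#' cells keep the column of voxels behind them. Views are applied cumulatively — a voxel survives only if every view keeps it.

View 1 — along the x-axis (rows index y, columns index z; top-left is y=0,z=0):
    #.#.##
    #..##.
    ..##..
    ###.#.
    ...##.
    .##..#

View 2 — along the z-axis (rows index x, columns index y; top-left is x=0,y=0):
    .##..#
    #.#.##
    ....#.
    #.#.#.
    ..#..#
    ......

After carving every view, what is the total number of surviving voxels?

start: 6×6×6 = 216 voxels
[1] x-view keeps 18 columns → grid now 108
[2] z-view keeps 13 columns → grid now 34

|visual hull| = 34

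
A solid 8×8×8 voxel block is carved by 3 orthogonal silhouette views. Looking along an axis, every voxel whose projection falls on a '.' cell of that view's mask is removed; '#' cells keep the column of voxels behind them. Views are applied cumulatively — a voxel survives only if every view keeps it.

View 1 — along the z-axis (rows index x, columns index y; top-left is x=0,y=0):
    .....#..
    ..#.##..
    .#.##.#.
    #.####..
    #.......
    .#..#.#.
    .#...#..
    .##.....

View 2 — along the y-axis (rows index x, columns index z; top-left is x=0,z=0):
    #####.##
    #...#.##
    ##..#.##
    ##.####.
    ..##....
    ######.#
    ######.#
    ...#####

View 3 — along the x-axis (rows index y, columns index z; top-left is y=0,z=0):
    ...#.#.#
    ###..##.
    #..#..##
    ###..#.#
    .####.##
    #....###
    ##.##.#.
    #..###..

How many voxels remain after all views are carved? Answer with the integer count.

|visual hull| = 67

before carving: 512 voxels (8×8×8)
carve view 1 (along z, XY-mask fill 21/64): 168 voxels remain
carve view 2 (along y, XZ-mask fill 43/64): 116 voxels remain
carve view 3 (along x, YZ-mask fill 36/64): 67 voxels remain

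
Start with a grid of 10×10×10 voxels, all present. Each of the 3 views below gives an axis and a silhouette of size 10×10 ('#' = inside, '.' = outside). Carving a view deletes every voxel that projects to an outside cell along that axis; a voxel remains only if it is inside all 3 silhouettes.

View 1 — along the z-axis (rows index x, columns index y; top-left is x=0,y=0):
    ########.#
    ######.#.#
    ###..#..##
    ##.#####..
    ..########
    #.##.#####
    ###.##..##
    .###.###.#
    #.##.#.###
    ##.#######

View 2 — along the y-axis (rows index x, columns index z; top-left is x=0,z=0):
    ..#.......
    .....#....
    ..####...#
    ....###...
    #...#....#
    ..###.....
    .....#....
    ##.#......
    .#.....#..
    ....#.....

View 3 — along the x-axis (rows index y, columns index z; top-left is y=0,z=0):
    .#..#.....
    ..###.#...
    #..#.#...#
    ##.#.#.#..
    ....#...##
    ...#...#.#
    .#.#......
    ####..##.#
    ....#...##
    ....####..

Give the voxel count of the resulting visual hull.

remaining voxels: 70

before carving: 1000 voxels (10×10×10)
[1] z-view keeps 76 columns → grid now 760
[2] y-view keeps 23 columns → grid now 167
[3] x-view keeps 37 columns → grid now 70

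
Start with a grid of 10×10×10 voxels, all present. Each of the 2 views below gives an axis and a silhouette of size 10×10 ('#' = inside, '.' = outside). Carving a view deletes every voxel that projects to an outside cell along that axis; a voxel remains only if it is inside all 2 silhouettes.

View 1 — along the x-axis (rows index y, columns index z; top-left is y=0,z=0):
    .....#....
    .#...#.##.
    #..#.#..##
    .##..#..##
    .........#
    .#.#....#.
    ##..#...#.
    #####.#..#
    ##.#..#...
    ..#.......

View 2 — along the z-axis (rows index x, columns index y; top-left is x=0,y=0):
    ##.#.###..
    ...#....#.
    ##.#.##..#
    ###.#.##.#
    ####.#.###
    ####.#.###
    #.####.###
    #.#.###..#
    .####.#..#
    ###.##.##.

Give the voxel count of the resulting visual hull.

start: 10×10×10 = 1000 voxels
carve view 1 (along x, YZ-mask fill 35/100): 350 voxels remain
carve view 2 (along z, XY-mask fill 64/100): 221 voxels remain

voxel count = 221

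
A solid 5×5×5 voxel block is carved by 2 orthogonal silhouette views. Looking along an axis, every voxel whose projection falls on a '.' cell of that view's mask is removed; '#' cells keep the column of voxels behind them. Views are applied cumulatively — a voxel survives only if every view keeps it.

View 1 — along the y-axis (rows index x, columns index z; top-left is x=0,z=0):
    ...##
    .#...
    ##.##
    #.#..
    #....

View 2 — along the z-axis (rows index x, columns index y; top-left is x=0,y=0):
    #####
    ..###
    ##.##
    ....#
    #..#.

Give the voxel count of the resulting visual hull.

full grid |V| = 125
[1] y-view keeps 10 columns → grid now 50
[2] z-view keeps 15 columns → grid now 33

voxel count = 33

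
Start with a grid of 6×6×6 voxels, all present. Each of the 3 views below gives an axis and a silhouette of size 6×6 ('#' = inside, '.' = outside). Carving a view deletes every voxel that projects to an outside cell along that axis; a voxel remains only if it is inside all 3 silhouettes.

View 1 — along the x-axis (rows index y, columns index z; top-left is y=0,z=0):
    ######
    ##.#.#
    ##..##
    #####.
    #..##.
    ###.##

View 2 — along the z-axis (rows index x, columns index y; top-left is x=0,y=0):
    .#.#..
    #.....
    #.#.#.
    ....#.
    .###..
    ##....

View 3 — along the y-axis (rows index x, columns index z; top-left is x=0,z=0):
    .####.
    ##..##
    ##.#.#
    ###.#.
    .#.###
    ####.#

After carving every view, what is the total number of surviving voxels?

39 voxels

initial block: 6^3 = 216
V1 x: intersect with YZ mask (27 set) -- 162 left
V2 z: intersect with XY mask (12 set) -- 54 left
V3 y: intersect with XZ mask (25 set) -- 39 left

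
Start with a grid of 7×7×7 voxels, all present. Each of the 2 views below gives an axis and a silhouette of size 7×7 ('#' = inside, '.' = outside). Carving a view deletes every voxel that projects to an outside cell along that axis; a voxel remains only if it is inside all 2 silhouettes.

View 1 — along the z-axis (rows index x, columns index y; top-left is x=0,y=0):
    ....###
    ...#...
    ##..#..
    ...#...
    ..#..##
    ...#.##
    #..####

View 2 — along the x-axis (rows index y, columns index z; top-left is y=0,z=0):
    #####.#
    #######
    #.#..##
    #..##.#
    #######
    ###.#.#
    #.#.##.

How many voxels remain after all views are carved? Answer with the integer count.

remaining voxels: 96

start: 7×7×7 = 343 voxels
carve view 1 (along z, XY-mask fill 19/49): 133 voxels remain
carve view 2 (along x, YZ-mask fill 37/49): 96 voxels remain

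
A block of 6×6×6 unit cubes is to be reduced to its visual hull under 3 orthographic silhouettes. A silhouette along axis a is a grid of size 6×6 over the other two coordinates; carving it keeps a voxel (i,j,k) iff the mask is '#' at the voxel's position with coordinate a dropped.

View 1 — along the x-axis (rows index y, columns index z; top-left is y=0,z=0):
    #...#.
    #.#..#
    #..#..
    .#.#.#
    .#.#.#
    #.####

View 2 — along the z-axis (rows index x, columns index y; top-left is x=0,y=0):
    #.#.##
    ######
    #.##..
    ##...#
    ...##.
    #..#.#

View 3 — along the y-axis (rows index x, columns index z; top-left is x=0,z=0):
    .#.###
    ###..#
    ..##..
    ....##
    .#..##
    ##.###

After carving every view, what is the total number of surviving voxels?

39 voxels

start: 6×6×6 = 216 voxels
after view 1 [x-axis, 18 of 36 cells solid] → remaining = 108
after view 2 [z-axis, 21 of 36 cells solid] → remaining = 63
after view 3 [y-axis, 20 of 36 cells solid] → remaining = 39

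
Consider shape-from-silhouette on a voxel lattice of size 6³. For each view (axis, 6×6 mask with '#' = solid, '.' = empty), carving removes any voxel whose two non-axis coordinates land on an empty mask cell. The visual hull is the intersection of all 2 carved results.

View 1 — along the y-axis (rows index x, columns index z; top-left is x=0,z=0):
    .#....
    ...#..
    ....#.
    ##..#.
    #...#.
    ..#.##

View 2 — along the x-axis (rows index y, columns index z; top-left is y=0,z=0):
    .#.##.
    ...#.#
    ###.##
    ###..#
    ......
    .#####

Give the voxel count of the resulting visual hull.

initial block: 6^3 = 216
[1] y-view keeps 11 columns → grid now 66
[2] x-view keeps 19 columns → grid now 34

|visual hull| = 34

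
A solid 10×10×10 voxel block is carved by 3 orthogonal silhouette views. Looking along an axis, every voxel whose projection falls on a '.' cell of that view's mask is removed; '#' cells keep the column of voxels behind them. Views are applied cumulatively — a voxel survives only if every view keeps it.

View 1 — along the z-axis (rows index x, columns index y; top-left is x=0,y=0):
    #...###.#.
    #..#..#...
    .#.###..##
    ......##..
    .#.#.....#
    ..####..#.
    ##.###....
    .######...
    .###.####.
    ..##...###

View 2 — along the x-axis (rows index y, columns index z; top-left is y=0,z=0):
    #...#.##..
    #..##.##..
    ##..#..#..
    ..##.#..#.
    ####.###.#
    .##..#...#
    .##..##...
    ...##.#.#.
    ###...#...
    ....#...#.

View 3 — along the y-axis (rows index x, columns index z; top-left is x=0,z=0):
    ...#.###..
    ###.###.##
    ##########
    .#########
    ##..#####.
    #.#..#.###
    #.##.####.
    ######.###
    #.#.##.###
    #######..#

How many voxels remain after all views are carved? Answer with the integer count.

remaining voxels: 155

start: 10×10×10 = 1000 voxels
[1] z-view keeps 47 columns → grid now 470
[2] x-view keeps 43 columns → grid now 207
[3] y-view keeps 75 columns → grid now 155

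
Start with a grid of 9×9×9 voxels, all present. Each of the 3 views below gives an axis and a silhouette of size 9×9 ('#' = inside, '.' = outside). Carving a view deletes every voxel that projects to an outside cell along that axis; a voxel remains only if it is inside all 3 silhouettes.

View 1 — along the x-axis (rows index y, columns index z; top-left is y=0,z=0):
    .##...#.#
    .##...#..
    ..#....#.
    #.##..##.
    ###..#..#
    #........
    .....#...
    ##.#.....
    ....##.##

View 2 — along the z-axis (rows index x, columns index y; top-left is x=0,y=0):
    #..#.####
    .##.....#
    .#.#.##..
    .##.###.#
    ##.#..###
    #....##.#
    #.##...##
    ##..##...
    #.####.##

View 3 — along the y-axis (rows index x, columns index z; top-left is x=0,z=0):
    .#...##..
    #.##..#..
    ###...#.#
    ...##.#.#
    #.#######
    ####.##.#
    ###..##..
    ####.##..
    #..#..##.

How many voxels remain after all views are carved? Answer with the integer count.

before carving: 729 voxels (9×9×9)
  1. axis=0 (YZ plane), |mask|=28  ⇒  voxels=252
  2. axis=2 (XY plane), |mask|=45  ⇒  voxels=138
  3. axis=1 (XZ plane), |mask|=46  ⇒  voxels=77

77 voxels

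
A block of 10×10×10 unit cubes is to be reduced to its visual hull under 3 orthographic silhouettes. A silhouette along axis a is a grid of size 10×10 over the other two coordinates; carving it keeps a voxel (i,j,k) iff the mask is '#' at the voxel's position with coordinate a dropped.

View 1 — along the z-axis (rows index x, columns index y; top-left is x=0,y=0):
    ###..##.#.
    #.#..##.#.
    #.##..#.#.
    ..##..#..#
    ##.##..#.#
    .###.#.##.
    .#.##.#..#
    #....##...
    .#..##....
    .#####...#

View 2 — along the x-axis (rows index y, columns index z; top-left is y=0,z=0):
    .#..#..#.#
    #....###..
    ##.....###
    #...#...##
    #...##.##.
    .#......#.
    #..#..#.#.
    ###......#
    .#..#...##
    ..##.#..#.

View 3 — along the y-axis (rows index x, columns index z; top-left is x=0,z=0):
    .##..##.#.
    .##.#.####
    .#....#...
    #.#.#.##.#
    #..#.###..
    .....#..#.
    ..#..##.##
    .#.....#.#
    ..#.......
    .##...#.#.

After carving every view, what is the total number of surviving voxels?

before carving: 1000 voxels (10×10×10)
carve view 1 (along z, XY-mask fill 49/100): 490 voxels remain
carve view 2 (along x, YZ-mask fill 40/100): 194 voxels remain
carve view 3 (along y, XZ-mask fill 40/100): 81 voxels remain

remaining voxels: 81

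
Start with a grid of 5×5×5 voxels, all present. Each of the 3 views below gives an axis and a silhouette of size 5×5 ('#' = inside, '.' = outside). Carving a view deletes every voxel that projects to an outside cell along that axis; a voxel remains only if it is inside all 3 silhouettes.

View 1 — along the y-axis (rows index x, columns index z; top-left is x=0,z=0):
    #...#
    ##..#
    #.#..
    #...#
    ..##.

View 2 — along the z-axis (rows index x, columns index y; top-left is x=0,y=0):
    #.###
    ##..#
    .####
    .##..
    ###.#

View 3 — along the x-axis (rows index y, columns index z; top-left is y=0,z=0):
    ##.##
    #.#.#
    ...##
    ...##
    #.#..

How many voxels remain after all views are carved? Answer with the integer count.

remaining voxels: 22

full grid |V| = 125
step 1: project along y, AND mask (11/25) → |grid| = 55
step 2: project along z, AND mask (17/25) → |grid| = 37
step 3: project along x, AND mask (13/25) → |grid| = 22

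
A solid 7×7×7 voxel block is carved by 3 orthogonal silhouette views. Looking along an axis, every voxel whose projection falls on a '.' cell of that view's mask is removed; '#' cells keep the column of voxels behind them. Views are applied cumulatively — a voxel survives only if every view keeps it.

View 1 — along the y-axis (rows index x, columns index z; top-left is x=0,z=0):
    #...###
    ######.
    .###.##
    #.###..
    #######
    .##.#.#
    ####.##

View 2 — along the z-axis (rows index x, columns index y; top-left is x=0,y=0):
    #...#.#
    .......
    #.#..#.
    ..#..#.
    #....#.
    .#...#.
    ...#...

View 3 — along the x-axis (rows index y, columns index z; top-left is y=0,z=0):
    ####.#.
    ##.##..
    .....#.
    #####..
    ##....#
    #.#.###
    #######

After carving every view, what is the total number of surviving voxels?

voxel count = 38

start: 7×7×7 = 343 voxels
after view 1 [y-axis, 36 of 49 cells solid] → remaining = 252
after view 2 [z-axis, 13 of 49 cells solid] → remaining = 63
after view 3 [x-axis, 30 of 49 cells solid] → remaining = 38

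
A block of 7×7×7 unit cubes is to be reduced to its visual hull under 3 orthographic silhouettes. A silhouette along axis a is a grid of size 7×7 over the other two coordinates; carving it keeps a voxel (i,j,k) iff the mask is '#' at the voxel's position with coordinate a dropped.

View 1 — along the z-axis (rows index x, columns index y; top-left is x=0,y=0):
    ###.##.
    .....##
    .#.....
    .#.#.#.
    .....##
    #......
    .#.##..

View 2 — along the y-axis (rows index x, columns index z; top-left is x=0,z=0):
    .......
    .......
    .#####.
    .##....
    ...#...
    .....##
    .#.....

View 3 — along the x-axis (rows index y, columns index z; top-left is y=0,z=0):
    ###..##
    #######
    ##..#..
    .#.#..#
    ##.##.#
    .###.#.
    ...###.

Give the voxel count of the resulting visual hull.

remaining voxels: 17

start: 7×7×7 = 343 voxels
  1. axis=2 (XY plane), |mask|=17  ⇒  voxels=119
  2. axis=1 (XZ plane), |mask|=11  ⇒  voxels=18
  3. axis=0 (YZ plane), |mask|=30  ⇒  voxels=17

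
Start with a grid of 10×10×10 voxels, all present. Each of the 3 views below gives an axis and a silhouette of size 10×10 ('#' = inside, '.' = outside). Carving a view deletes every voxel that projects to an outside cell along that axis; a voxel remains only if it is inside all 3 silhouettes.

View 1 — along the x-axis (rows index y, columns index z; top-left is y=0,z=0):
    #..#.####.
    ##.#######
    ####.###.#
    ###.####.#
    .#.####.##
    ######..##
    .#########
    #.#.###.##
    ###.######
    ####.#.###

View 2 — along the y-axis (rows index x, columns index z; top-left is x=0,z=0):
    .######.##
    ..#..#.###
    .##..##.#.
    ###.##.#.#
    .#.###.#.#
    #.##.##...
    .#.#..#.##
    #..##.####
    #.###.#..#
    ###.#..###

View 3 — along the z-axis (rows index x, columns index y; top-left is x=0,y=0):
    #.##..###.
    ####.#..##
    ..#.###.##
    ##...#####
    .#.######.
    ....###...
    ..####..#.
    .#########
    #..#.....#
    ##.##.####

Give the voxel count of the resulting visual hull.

full grid |V| = 1000
V1 x: intersect with YZ mask (79 set) -- 790 left
V2 y: intersect with XZ mask (61 set) -- 484 left
V3 z: intersect with XY mask (61 set) -- 301 left

voxel count = 301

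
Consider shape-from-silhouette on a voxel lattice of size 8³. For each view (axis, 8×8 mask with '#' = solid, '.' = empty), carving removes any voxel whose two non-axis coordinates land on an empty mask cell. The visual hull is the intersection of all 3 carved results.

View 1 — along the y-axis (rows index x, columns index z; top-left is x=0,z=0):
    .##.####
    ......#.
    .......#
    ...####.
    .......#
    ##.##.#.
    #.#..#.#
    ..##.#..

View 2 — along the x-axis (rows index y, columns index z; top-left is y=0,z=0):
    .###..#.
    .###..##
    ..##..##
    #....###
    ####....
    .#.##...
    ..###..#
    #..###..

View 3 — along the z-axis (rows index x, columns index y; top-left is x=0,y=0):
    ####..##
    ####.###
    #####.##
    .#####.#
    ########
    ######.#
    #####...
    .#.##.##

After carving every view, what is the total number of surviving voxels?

before carving: 512 voxels (8×8×8)
step 1: project along y, AND mask (25/64) → |grid| = 200
step 2: project along x, AND mask (32/64) → |grid| = 99
step 3: project along z, AND mask (51/64) → |grid| = 80

|visual hull| = 80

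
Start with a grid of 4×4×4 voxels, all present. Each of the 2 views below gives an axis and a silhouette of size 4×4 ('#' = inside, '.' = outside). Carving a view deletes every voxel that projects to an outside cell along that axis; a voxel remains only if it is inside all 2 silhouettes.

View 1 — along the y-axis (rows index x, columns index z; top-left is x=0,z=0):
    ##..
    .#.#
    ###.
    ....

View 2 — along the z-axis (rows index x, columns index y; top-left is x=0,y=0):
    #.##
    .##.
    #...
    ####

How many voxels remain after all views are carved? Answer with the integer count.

13 voxels

before carving: 64 voxels (4×4×4)
carve view 1 (along y, XZ-mask fill 7/16): 28 voxels remain
carve view 2 (along z, XY-mask fill 10/16): 13 voxels remain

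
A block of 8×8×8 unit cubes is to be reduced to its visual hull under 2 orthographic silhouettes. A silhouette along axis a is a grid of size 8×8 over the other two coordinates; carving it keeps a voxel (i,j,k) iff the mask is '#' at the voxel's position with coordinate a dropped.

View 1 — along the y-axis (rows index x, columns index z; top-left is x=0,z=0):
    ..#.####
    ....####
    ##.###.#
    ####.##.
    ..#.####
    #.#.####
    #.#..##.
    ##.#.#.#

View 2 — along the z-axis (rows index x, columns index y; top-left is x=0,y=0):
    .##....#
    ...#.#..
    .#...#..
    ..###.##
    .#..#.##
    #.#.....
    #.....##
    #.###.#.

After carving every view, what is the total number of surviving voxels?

|visual hull| = 134

before carving: 512 voxels (8×8×8)
step 1: project along y, AND mask (41/64) → |grid| = 328
step 2: project along z, AND mask (26/64) → |grid| = 134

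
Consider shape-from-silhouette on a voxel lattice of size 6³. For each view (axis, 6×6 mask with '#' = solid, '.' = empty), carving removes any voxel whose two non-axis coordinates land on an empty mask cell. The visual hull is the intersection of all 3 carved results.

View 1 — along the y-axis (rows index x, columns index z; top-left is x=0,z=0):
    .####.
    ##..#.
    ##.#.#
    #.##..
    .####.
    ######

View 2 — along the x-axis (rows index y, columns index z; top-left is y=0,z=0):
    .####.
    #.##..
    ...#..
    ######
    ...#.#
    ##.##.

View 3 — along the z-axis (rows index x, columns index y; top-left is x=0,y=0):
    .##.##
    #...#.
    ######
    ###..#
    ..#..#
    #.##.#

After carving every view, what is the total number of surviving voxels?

before carving: 216 voxels (6×6×6)
  1. axis=1 (XZ plane), |mask|=24  ⇒  voxels=144
  2. axis=0 (YZ plane), |mask|=20  ⇒  voxels=85
  3. axis=2 (XY plane), |mask|=22  ⇒  voxels=50

voxel count = 50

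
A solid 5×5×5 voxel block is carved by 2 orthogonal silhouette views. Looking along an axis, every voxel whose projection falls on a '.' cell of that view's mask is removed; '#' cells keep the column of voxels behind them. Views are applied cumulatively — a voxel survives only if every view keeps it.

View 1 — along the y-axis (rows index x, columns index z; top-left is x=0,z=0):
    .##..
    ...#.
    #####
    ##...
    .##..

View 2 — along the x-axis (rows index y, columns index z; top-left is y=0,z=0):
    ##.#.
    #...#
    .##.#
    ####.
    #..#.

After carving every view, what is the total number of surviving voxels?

|visual hull| = 34

before carving: 125 voxels (5×5×5)
[1] y-view keeps 12 columns → grid now 60
[2] x-view keeps 14 columns → grid now 34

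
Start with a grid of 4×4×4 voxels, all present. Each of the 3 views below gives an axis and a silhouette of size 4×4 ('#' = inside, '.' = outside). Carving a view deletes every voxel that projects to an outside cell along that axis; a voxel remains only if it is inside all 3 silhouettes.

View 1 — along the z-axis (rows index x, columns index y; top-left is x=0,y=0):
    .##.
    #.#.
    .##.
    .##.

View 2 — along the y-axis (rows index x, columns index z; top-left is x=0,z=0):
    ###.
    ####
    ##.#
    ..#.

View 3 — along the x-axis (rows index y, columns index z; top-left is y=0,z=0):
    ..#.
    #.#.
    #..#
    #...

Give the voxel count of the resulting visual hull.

full grid |V| = 64
step 1: project along z, AND mask (8/16) → |grid| = 32
step 2: project along y, AND mask (11/16) → |grid| = 22
step 3: project along x, AND mask (6/16) → |grid| = 10

|visual hull| = 10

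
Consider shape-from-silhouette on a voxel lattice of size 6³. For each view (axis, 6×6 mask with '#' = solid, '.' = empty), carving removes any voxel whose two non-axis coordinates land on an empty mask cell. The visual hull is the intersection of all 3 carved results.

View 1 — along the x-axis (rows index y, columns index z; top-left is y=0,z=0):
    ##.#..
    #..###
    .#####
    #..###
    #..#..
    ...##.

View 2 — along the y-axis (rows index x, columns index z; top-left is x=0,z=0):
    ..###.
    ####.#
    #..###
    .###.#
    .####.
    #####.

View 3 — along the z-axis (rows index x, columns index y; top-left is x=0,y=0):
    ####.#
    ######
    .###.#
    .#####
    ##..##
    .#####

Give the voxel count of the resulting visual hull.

70 voxels

full grid |V| = 216
[1] x-view keeps 20 columns → grid now 120
[2] y-view keeps 25 columns → grid now 86
[3] z-view keeps 29 columns → grid now 70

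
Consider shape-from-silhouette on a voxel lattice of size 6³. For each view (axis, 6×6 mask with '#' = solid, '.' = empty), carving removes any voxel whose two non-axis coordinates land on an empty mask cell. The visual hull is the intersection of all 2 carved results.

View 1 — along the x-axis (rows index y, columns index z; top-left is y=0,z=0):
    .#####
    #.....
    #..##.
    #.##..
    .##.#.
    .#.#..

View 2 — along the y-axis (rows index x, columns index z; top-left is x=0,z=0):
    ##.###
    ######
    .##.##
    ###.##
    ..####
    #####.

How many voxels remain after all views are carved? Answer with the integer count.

start: 6×6×6 = 216 voxels
after view 1 [x-axis, 17 of 36 cells solid] → remaining = 102
after view 2 [y-axis, 29 of 36 cells solid] → remaining = 81

|visual hull| = 81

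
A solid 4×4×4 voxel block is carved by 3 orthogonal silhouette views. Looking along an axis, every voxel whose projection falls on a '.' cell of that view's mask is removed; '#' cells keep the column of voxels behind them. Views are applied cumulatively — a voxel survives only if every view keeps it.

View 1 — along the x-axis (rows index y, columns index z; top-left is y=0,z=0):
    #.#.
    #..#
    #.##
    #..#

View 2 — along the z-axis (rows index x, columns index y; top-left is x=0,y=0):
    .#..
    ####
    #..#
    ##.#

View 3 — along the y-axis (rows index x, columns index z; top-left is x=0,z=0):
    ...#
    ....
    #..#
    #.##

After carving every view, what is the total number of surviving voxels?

before carving: 64 voxels (4×4×4)
V1 x: intersect with YZ mask (9 set) -- 36 left
V2 z: intersect with XY mask (10 set) -- 21 left
V3 y: intersect with XZ mask (6 set) -- 10 left

|visual hull| = 10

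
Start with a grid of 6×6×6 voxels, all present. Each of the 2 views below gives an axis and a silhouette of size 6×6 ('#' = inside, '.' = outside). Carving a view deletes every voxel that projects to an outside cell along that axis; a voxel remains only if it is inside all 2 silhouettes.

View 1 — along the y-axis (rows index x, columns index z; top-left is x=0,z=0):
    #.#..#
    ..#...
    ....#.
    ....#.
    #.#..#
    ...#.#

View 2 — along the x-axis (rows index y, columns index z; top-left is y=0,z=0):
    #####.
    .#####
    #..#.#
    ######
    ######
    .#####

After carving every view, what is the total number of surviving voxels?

remaining voxels: 54

start: 6×6×6 = 216 voxels
carve view 1 (along y, XZ-mask fill 11/36): 66 voxels remain
carve view 2 (along x, YZ-mask fill 30/36): 54 voxels remain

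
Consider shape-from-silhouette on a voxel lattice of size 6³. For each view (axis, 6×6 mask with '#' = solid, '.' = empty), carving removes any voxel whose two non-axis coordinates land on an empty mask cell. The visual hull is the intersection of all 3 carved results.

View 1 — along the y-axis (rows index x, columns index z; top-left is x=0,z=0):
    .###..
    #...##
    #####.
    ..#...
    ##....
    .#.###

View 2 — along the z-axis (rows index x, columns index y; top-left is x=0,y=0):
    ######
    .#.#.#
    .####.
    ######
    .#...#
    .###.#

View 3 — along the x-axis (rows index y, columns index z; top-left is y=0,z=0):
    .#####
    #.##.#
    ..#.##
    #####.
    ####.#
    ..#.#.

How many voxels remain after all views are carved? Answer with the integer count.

|visual hull| = 47

start: 6×6×6 = 216 voxels
  1. axis=1 (XZ plane), |mask|=18  ⇒  voxels=108
  2. axis=2 (XY plane), |mask|=25  ⇒  voxels=73
  3. axis=0 (YZ plane), |mask|=24  ⇒  voxels=47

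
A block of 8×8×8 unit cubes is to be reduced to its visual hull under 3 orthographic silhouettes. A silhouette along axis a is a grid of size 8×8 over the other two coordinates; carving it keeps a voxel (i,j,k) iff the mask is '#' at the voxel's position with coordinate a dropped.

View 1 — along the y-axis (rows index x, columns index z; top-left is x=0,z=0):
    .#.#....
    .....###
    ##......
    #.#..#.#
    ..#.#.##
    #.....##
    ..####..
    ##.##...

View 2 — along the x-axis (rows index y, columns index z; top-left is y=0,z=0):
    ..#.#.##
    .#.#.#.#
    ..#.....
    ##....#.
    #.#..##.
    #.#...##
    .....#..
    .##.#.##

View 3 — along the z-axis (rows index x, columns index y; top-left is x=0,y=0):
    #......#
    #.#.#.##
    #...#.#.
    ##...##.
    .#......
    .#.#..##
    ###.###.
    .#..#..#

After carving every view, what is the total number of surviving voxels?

full grid |V| = 512
carve view 1 (along y, XZ-mask fill 26/64): 208 voxels remain
carve view 2 (along x, YZ-mask fill 26/64): 85 voxels remain
carve view 3 (along z, XY-mask fill 28/64): 37 voxels remain

voxel count = 37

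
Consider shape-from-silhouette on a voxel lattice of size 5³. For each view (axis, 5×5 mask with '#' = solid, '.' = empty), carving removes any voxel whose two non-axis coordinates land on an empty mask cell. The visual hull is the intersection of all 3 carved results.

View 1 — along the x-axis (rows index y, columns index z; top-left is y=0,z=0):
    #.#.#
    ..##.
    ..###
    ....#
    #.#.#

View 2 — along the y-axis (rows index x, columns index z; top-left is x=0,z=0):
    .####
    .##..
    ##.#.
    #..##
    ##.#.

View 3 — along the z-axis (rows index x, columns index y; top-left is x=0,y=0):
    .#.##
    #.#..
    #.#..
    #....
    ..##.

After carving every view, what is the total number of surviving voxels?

voxel count = 12

initial block: 5^3 = 125
V1 x: intersect with YZ mask (12 set) -- 60 left
V2 y: intersect with XZ mask (15 set) -- 30 left
V3 z: intersect with XY mask (10 set) -- 12 left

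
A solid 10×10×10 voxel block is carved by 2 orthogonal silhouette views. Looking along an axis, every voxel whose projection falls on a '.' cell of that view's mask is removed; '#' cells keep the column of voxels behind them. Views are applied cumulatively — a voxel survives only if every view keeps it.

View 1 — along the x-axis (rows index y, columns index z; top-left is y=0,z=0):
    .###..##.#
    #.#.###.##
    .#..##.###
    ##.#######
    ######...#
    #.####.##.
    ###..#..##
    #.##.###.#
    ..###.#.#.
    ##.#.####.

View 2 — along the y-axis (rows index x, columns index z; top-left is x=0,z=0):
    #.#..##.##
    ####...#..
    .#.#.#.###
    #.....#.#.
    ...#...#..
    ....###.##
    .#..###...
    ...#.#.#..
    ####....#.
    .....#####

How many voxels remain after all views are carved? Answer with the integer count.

remaining voxels: 298

full grid |V| = 1000
  1. axis=0 (YZ plane), |mask|=67  ⇒  voxels=670
  2. axis=1 (XZ plane), |mask|=44  ⇒  voxels=298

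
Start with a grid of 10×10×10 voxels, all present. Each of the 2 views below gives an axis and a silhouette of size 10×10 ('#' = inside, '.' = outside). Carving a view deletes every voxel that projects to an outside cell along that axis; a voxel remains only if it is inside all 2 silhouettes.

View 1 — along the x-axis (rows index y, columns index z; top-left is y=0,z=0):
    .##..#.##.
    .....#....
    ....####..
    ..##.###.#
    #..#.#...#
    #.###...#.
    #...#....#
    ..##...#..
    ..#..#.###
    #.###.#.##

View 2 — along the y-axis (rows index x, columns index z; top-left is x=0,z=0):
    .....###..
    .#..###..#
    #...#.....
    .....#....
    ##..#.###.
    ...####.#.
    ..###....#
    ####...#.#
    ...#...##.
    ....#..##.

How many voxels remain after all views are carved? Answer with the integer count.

initial block: 10^3 = 1000
V1 x: intersect with YZ mask (43 set) -- 430 left
V2 y: intersect with XZ mask (38 set) -- 163 left

remaining voxels: 163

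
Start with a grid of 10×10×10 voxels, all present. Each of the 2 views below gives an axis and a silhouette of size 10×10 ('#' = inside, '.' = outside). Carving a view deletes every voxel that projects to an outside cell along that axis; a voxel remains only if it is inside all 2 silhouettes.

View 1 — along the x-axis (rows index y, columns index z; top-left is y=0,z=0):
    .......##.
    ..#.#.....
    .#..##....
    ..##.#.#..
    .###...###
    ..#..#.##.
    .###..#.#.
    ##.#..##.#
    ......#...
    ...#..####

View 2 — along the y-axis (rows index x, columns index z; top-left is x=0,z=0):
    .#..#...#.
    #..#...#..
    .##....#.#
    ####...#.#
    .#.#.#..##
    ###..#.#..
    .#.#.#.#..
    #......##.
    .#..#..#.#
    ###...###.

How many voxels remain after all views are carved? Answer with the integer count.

before carving: 1000 voxels (10×10×10)
carve view 1 (along x, YZ-mask fill 38/100): 380 voxels remain
carve view 2 (along y, XZ-mask fill 43/100): 174 voxels remain

voxel count = 174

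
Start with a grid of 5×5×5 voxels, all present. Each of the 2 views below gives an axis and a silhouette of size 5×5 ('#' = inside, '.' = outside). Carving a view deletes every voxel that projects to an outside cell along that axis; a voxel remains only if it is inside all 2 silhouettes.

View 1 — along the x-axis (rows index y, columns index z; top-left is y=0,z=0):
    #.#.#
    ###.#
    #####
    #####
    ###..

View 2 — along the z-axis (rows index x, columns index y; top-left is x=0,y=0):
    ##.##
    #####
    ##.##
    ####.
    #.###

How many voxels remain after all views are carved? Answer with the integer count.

full grid |V| = 125
step 1: project along x, AND mask (20/25) → |grid| = 100
step 2: project along z, AND mask (21/25) → |grid| = 83

voxel count = 83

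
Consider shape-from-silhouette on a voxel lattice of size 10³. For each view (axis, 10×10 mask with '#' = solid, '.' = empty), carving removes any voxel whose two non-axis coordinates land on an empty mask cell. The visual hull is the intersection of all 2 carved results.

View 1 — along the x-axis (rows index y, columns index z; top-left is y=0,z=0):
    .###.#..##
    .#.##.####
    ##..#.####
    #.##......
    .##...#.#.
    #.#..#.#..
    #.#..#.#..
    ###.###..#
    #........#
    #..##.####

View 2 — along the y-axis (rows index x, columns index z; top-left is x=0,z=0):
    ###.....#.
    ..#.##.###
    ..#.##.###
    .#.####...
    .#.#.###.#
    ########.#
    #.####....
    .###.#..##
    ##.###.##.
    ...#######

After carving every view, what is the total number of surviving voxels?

302 voxels

start: 10×10×10 = 1000 voxels
step 1: project along x, AND mask (51/100) → |grid| = 510
step 2: project along y, AND mask (61/100) → |grid| = 302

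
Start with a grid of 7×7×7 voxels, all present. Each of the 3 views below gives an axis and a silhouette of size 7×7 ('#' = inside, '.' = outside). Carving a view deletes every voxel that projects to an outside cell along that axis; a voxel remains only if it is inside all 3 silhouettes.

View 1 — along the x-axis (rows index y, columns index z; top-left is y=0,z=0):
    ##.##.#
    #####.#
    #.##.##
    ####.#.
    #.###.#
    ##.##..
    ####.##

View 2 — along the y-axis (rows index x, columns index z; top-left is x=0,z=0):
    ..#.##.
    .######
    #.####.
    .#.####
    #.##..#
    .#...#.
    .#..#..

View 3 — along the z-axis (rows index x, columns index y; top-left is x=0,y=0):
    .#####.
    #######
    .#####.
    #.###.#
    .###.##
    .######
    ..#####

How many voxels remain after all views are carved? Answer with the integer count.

start: 7×7×7 = 343 voxels
carve view 1 (along x, YZ-mask fill 36/49): 252 voxels remain
carve view 2 (along y, XZ-mask fill 27/49): 132 voxels remain
carve view 3 (along z, XY-mask fill 38/49): 103 voxels remain

voxel count = 103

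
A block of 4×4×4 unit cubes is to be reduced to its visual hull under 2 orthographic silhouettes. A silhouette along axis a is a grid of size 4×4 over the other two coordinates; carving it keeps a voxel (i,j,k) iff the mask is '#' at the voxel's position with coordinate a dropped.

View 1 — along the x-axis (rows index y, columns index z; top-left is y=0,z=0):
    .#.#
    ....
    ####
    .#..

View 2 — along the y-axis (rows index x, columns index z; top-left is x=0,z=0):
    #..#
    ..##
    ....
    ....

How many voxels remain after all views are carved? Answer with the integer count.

initial block: 4^3 = 64
step 1: project along x, AND mask (7/16) → |grid| = 28
step 2: project along y, AND mask (4/16) → |grid| = 6

remaining voxels: 6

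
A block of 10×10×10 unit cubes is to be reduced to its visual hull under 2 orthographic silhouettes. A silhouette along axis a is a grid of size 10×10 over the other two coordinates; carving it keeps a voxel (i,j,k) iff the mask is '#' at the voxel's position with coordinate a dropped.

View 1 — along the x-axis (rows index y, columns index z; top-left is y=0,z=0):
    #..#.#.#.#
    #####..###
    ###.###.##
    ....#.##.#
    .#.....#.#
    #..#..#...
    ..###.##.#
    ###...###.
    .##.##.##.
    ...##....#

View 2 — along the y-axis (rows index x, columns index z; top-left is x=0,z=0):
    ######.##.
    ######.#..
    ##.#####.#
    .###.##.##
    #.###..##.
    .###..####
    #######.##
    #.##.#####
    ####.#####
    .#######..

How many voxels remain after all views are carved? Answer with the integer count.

|visual hull| = 391

before carving: 1000 voxels (10×10×10)
carve view 1 (along x, YZ-mask fill 52/100): 520 voxels remain
carve view 2 (along y, XZ-mask fill 76/100): 391 voxels remain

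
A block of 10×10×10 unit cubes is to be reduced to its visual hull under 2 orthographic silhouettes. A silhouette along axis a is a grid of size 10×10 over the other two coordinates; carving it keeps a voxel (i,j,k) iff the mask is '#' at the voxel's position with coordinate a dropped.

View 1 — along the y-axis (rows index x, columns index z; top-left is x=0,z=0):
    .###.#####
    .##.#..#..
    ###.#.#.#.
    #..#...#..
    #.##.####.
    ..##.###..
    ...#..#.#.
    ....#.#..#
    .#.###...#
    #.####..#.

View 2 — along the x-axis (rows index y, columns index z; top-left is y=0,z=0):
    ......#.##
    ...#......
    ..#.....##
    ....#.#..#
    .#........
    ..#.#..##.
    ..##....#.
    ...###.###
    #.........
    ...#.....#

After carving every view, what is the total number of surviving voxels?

|visual hull| = 136

start: 10×10×10 = 1000 voxels
after view 1 [y-axis, 50 of 100 cells solid] → remaining = 500
after view 2 [x-axis, 27 of 100 cells solid] → remaining = 136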